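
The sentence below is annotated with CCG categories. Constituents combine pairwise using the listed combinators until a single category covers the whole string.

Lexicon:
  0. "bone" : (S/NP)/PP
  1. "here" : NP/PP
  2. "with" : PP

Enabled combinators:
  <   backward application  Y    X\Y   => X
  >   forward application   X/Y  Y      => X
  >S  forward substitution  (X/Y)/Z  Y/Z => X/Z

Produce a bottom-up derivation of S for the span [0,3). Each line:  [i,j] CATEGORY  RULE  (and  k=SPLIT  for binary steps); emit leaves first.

[0,3] S   >
  [0,2] S/PP   >S
    [0,1] "bone" : (S/NP)/PP
    [1,2] "here" : NP/PP
  [2,3] "with" : PP

[0,1] (S/NP)/PP  lex  "bone"
[1,2] NP/PP  lex  "here"
[0,2] S/PP  >S  k=1
[2,3] PP  lex  "with"
[0,3] S  >  k=2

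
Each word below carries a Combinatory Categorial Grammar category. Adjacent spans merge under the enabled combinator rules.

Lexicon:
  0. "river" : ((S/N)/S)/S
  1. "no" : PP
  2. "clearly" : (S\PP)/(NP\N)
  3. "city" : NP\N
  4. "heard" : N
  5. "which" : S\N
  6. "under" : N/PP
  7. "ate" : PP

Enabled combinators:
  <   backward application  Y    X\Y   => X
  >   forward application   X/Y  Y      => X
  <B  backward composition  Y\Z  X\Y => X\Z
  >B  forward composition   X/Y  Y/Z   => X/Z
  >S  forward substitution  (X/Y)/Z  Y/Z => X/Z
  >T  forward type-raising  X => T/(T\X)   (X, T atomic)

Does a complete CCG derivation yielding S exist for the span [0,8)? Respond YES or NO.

YES

[0,8] S   >
  [0,6] S/N   >
    [0,4] (S/N)/S   >
      [0,1] "river" : ((S/N)/S)/S
      [1,4] S   >
        [1,2] S/(S\PP)   >T
          [1,2] "no" : PP
        [2,4] S\PP   >
          [2,3] "clearly" : (S\PP)/(NP\N)
          [3,4] "city" : NP\N
    [4,6] S   <
      [4,5] "heard" : N
      [5,6] "which" : S\N
  [6,8] N   >
    [6,7] "under" : N/PP
    [7,8] "ate" : PP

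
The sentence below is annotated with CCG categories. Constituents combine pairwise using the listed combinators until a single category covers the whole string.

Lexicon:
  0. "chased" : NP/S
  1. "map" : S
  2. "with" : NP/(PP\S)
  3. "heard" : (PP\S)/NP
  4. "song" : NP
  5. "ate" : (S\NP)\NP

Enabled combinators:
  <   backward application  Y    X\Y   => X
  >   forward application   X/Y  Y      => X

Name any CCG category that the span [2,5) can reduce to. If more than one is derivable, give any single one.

NP

[0,6] S   <
  [0,2] NP   >
    [0,1] "chased" : NP/S
    [1,2] "map" : S
  [2,6] S\NP   <
    [2,5] NP   >
      [2,3] "with" : NP/(PP\S)
      [3,5] PP\S   >
        [3,4] "heard" : (PP\S)/NP
        [4,5] "song" : NP
    [5,6] "ate" : (S\NP)\NP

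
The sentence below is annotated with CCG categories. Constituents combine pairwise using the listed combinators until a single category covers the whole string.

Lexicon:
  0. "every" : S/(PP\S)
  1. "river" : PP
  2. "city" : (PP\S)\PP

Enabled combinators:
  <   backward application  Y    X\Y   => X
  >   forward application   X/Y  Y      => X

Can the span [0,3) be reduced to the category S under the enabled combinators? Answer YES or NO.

[0,3] S   >
  [0,1] "every" : S/(PP\S)
  [1,3] PP\S   <
    [1,2] "river" : PP
    [2,3] "city" : (PP\S)\PP

YES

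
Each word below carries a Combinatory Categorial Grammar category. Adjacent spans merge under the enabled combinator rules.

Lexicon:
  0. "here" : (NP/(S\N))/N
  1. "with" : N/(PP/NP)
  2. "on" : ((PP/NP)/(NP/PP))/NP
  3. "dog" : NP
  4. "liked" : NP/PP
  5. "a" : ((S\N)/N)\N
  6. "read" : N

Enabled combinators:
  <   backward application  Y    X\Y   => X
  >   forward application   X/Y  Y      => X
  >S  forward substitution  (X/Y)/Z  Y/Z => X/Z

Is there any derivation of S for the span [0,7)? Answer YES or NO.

(NP/(S\N))/N N/(PP/NP) ((PP/NP)/(NP/PP))/NP NP NP/PP ((S\N)/N)\N N
CKY chart[0,7] = {NP}; S ∉ chart

NO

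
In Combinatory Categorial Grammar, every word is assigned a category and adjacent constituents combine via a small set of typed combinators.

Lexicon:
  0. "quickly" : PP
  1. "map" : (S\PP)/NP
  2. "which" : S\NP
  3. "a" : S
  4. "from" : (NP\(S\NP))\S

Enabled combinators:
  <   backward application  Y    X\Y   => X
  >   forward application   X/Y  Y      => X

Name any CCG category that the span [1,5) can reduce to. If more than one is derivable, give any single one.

[0,5] S   <
  [0,1] "quickly" : PP
  [1,5] S\PP   >
    [1,2] "map" : (S\PP)/NP
    [2,5] NP   <
      [2,3] "which" : S\NP
      [3,5] NP\(S\NP)   <
        [3,4] "a" : S
        [4,5] "from" : (NP\(S\NP))\S

S\PP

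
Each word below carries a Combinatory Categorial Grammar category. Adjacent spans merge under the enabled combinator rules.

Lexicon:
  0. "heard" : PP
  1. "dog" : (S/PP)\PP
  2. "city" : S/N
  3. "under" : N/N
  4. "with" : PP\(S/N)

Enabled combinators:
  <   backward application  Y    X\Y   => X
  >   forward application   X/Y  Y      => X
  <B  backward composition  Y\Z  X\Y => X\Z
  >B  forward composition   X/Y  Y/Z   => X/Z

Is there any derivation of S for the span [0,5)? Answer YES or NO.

YES

[0,5] S   >
  [0,2] S/PP   <
    [0,1] "heard" : PP
    [1,2] "dog" : (S/PP)\PP
  [2,5] PP   <
    [2,4] S/N   >B
      [2,3] "city" : S/N
      [3,4] "under" : N/N
    [4,5] "with" : PP\(S/N)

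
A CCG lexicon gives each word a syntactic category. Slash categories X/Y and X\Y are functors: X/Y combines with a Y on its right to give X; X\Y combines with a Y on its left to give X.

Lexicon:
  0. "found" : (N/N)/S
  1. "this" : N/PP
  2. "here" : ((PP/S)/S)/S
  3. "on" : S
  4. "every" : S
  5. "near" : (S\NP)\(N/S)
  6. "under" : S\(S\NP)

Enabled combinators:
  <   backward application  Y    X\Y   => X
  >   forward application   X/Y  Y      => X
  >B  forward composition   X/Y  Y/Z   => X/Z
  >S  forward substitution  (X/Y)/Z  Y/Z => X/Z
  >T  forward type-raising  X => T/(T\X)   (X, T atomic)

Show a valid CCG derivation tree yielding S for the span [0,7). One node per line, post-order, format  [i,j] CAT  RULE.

[0,7] S   <
  [0,6] S\NP   <
    [0,5] N/S   >S
      [0,1] "found" : (N/N)/S
      [1,5] N/S   >B
        [1,2] "this" : N/PP
        [2,5] PP/S   >
          [2,4] (PP/S)/S   >
            [2,3] "here" : ((PP/S)/S)/S
            [3,4] "on" : S
          [4,5] "every" : S
    [5,6] "near" : (S\NP)\(N/S)
  [6,7] "under" : S\(S\NP)

[0,1] (N/N)/S  lex  "found"
[1,2] N/PP  lex  "this"
[2,3] ((PP/S)/S)/S  lex  "here"
[3,4] S  lex  "on"
[2,4] (PP/S)/S  >  k=3
[4,5] S  lex  "every"
[2,5] PP/S  >  k=4
[1,5] N/S  >B  k=2
[0,5] N/S  >S  k=1
[5,6] (S\NP)\(N/S)  lex  "near"
[0,6] S\NP  <  k=5
[6,7] S\(S\NP)  lex  "under"
[0,7] S  <  k=6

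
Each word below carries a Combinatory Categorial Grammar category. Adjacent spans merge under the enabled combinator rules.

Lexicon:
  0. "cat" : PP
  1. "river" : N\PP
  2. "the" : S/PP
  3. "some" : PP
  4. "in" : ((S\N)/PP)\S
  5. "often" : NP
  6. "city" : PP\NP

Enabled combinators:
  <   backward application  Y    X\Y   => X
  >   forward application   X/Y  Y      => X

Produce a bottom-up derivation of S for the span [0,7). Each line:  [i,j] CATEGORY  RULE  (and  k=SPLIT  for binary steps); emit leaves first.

[0,7] S   <
  [0,2] N   <
    [0,1] "cat" : PP
    [1,2] "river" : N\PP
  [2,7] S\N   >
    [2,5] (S\N)/PP   <
      [2,4] S   >
        [2,3] "the" : S/PP
        [3,4] "some" : PP
      [4,5] "in" : ((S\N)/PP)\S
    [5,7] PP   <
      [5,6] "often" : NP
      [6,7] "city" : PP\NP

[0,1] PP  lex  "cat"
[1,2] N\PP  lex  "river"
[0,2] N  <  k=1
[2,3] S/PP  lex  "the"
[3,4] PP  lex  "some"
[2,4] S  >  k=3
[4,5] ((S\N)/PP)\S  lex  "in"
[2,5] (S\N)/PP  <  k=4
[5,6] NP  lex  "often"
[6,7] PP\NP  lex  "city"
[5,7] PP  <  k=6
[2,7] S\N  >  k=5
[0,7] S  <  k=2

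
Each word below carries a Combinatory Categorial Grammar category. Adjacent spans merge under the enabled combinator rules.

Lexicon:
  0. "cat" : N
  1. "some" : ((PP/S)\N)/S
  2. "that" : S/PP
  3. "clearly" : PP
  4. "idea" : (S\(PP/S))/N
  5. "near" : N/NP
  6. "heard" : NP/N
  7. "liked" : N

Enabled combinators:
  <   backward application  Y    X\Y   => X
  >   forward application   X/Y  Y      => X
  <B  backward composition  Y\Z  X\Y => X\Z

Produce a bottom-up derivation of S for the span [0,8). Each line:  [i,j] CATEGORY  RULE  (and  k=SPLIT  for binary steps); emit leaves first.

[0,8] S   <
  [0,4] PP/S   <
    [0,1] "cat" : N
    [1,4] (PP/S)\N   >
      [1,2] "some" : ((PP/S)\N)/S
      [2,4] S   >
        [2,3] "that" : S/PP
        [3,4] "clearly" : PP
  [4,8] S\(PP/S)   >
    [4,5] "idea" : (S\(PP/S))/N
    [5,8] N   >
      [5,6] "near" : N/NP
      [6,8] NP   >
        [6,7] "heard" : NP/N
        [7,8] "liked" : N

[0,1] N  lex  "cat"
[1,2] ((PP/S)\N)/S  lex  "some"
[2,3] S/PP  lex  "that"
[3,4] PP  lex  "clearly"
[2,4] S  >  k=3
[1,4] (PP/S)\N  >  k=2
[0,4] PP/S  <  k=1
[4,5] (S\(PP/S))/N  lex  "idea"
[5,6] N/NP  lex  "near"
[6,7] NP/N  lex  "heard"
[7,8] N  lex  "liked"
[6,8] NP  >  k=7
[5,8] N  >  k=6
[4,8] S\(PP/S)  >  k=5
[0,8] S  <  k=4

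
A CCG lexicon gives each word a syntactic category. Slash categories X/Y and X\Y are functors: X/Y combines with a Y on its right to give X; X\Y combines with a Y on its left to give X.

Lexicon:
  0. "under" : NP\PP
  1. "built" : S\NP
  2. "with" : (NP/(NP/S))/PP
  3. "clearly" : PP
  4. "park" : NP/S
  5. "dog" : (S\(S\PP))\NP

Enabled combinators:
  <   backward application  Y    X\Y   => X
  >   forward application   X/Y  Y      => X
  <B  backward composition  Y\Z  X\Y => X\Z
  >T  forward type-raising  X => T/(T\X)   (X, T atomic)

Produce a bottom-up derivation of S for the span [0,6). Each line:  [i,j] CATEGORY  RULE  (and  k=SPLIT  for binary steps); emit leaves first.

[0,1] NP\PP  lex  "under"
[1,2] S\NP  lex  "built"
[0,2] S\PP  <B  k=1
[2,3] (NP/(NP/S))/PP  lex  "with"
[3,4] PP  lex  "clearly"
[2,4] NP/(NP/S)  >  k=3
[4,5] NP/S  lex  "park"
[2,5] NP  >  k=4
[5,6] (S\(S\PP))\NP  lex  "dog"
[2,6] S\(S\PP)  <  k=5
[0,6] S  <  k=2

[0,6] S   <
  [0,2] S\PP   <B
    [0,1] "under" : NP\PP
    [1,2] "built" : S\NP
  [2,6] S\(S\PP)   <
    [2,5] NP   >
      [2,4] NP/(NP/S)   >
        [2,3] "with" : (NP/(NP/S))/PP
        [3,4] "clearly" : PP
      [4,5] "park" : NP/S
    [5,6] "dog" : (S\(S\PP))\NP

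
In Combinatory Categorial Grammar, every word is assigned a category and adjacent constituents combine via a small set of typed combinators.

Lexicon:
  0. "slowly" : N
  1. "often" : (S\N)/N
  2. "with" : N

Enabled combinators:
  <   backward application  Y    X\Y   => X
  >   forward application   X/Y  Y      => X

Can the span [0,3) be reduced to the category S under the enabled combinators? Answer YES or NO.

[0,3] S   <
  [0,1] "slowly" : N
  [1,3] S\N   >
    [1,2] "often" : (S\N)/N
    [2,3] "with" : N

YES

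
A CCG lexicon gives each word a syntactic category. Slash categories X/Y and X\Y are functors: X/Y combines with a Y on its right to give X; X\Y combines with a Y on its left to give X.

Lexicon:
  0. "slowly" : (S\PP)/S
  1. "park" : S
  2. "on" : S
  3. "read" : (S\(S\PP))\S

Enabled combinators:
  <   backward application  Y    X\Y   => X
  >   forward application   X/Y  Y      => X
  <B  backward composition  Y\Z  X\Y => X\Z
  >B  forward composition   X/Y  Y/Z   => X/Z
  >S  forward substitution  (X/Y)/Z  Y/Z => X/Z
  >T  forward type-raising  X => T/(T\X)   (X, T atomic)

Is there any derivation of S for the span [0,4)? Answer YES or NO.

YES

[0,4] S   <
  [0,2] S\PP   >
    [0,1] "slowly" : (S\PP)/S
    [1,2] "park" : S
  [2,4] S\(S\PP)   <
    [2,3] "on" : S
    [3,4] "read" : (S\(S\PP))\S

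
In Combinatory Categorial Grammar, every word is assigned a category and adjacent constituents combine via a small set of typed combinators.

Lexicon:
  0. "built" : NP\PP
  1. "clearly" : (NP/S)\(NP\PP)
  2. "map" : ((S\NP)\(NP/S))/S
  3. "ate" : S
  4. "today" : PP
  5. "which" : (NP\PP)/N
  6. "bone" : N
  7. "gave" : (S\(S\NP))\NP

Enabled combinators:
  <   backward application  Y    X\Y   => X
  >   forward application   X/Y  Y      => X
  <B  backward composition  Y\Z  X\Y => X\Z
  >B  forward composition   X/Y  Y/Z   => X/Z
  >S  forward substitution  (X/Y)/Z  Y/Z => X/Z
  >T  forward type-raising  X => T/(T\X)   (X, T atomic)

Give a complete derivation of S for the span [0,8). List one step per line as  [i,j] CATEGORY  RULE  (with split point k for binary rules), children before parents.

[0,1] NP\PP  lex  "built"
[1,2] (NP/S)\(NP\PP)  lex  "clearly"
[0,2] NP/S  <  k=1
[2,3] ((S\NP)\(NP/S))/S  lex  "map"
[3,4] S  lex  "ate"
[2,4] (S\NP)\(NP/S)  >  k=3
[0,4] S\NP  <  k=2
[4,5] PP  lex  "today"
[5,6] (NP\PP)/N  lex  "which"
[6,7] N  lex  "bone"
[5,7] NP\PP  >  k=6
[4,7] NP  <  k=5
[7,8] (S\(S\NP))\NP  lex  "gave"
[4,8] S\(S\NP)  <  k=7
[0,8] S  <  k=4

[0,8] S   <
  [0,4] S\NP   <
    [0,2] NP/S   <
      [0,1] "built" : NP\PP
      [1,2] "clearly" : (NP/S)\(NP\PP)
    [2,4] (S\NP)\(NP/S)   >
      [2,3] "map" : ((S\NP)\(NP/S))/S
      [3,4] "ate" : S
  [4,8] S\(S\NP)   <
    [4,7] NP   <
      [4,5] "today" : PP
      [5,7] NP\PP   >
        [5,6] "which" : (NP\PP)/N
        [6,7] "bone" : N
    [7,8] "gave" : (S\(S\NP))\NP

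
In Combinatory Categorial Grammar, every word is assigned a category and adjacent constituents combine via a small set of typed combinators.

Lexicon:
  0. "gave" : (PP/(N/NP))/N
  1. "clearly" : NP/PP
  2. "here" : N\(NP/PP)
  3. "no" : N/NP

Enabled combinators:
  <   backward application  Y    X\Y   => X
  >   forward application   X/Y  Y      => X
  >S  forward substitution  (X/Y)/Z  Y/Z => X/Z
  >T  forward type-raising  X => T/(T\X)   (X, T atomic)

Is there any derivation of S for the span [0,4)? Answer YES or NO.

NO

(PP/(N/NP))/N NP/PP N\(NP/PP) N/NP
CKY chart[0,4] = {N/(N\PP), NP/(NP\PP), PP, PP/(PP\PP), S/(S\PP)}; S ∉ chart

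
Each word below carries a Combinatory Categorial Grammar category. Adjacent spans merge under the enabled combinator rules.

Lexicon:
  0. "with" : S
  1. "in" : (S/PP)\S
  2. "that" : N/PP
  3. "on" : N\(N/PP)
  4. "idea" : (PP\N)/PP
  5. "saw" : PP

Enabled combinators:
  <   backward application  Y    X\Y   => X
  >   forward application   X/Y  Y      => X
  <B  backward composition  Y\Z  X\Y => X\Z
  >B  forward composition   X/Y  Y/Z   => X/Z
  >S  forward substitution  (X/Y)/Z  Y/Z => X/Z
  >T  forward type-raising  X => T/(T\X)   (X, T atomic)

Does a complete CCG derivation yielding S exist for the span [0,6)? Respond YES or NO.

[0,6] S   >
  [0,2] S/PP   <
    [0,1] "with" : S
    [1,2] "in" : (S/PP)\S
  [2,6] PP   <
    [2,4] N   <
      [2,3] "that" : N/PP
      [3,4] "on" : N\(N/PP)
    [4,6] PP\N   >
      [4,5] "idea" : (PP\N)/PP
      [5,6] "saw" : PP

YES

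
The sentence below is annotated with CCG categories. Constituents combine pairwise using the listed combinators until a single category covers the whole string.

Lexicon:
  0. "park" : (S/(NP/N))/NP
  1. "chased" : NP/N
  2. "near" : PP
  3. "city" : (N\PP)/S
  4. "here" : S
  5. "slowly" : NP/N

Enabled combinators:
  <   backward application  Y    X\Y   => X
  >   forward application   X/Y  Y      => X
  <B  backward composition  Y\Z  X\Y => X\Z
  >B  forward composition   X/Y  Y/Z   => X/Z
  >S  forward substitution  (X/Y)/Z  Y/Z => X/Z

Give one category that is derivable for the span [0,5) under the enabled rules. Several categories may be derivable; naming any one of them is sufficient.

[0,6] S   >
  [0,5] S/(NP/N)   >
    [0,1] "park" : (S/(NP/N))/NP
    [1,5] NP   >
      [1,2] "chased" : NP/N
      [2,5] N   <
        [2,3] "near" : PP
        [3,5] N\PP   >
          [3,4] "city" : (N\PP)/S
          [4,5] "here" : S
  [5,6] "slowly" : NP/N

S/(NP/N)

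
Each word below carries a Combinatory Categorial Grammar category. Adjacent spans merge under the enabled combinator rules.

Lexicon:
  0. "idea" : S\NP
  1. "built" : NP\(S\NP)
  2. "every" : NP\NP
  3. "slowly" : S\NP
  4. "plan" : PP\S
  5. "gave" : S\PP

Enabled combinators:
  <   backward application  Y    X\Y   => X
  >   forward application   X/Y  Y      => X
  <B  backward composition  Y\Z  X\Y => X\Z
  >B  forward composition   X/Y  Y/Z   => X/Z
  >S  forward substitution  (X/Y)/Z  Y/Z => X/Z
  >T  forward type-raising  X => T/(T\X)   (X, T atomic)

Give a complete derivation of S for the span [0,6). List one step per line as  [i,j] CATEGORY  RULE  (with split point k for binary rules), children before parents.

[0,1] S\NP  lex  "idea"
[1,2] NP\(S\NP)  lex  "built"
[0,2] NP  <  k=1
[2,3] NP\NP  lex  "every"
[3,4] S\NP  lex  "slowly"
[4,5] PP\S  lex  "plan"
[3,5] PP\NP  <B  k=4
[2,5] PP\NP  <B  k=3
[0,5] PP  <  k=2
[5,6] S\PP  lex  "gave"
[0,6] S  <  k=5

[0,6] S   <
  [0,5] PP   <
    [0,2] NP   <
      [0,1] "idea" : S\NP
      [1,2] "built" : NP\(S\NP)
    [2,5] PP\NP   <B
      [2,3] "every" : NP\NP
      [3,5] PP\NP   <B
        [3,4] "slowly" : S\NP
        [4,5] "plan" : PP\S
  [5,6] "gave" : S\PP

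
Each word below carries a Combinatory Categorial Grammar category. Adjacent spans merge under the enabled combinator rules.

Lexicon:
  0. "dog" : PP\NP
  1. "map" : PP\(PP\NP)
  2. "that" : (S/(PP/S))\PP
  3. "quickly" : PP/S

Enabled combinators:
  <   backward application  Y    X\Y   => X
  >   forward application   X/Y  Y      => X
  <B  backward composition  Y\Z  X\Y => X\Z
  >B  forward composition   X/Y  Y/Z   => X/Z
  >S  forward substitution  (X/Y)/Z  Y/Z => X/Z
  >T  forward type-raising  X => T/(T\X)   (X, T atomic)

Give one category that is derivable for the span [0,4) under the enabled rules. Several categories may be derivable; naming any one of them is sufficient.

S

[0,4] S   >
  [0,3] S/(PP/S)   <
    [0,2] PP   <
      [0,1] "dog" : PP\NP
      [1,2] "map" : PP\(PP\NP)
    [2,3] "that" : (S/(PP/S))\PP
  [3,4] "quickly" : PP/S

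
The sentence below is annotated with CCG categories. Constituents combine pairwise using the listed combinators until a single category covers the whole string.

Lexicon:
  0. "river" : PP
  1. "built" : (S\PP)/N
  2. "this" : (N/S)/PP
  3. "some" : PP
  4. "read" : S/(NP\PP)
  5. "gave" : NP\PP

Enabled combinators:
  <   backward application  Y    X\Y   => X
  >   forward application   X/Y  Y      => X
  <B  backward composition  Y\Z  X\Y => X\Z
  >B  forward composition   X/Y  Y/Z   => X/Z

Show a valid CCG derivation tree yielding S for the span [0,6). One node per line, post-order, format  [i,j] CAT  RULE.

[0,1] PP  lex  "river"
[1,2] (S\PP)/N  lex  "built"
[2,3] (N/S)/PP  lex  "this"
[3,4] PP  lex  "some"
[2,4] N/S  >  k=3
[4,5] S/(NP\PP)  lex  "read"
[5,6] NP\PP  lex  "gave"
[4,6] S  >  k=5
[2,6] N  >  k=4
[1,6] S\PP  >  k=2
[0,6] S  <  k=1

[0,6] S   <
  [0,1] "river" : PP
  [1,6] S\PP   >
    [1,2] "built" : (S\PP)/N
    [2,6] N   >
      [2,4] N/S   >
        [2,3] "this" : (N/S)/PP
        [3,4] "some" : PP
      [4,6] S   >
        [4,5] "read" : S/(NP\PP)
        [5,6] "gave" : NP\PP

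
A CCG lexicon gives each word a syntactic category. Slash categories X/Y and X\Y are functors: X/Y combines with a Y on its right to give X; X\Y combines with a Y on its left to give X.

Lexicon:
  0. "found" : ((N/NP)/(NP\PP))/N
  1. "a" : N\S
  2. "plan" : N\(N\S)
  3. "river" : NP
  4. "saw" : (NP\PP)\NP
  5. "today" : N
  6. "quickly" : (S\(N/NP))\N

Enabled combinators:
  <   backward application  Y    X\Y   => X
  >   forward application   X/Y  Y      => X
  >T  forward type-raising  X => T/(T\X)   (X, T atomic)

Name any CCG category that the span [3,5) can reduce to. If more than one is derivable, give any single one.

NP\PP

[0,7] S   <
  [0,5] N/NP   >
    [0,3] (N/NP)/(NP\PP)   >
      [0,1] "found" : ((N/NP)/(NP\PP))/N
      [1,3] N   <
        [1,2] "a" : N\S
        [2,3] "plan" : N\(N\S)
    [3,5] NP\PP   <
      [3,4] "river" : NP
      [4,5] "saw" : (NP\PP)\NP
  [5,7] S\(N/NP)   <
    [5,6] "today" : N
    [6,7] "quickly" : (S\(N/NP))\N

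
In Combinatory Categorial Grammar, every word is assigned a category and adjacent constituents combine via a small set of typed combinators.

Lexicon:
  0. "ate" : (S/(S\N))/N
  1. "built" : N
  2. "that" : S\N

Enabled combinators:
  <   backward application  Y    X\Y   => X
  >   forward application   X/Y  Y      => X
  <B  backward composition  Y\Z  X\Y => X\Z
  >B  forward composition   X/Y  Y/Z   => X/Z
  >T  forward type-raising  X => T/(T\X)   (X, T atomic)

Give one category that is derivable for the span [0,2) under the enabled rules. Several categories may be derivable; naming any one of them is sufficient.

S/(S\N)

[0,3] S   >
  [0,2] S/(S\N)   >
    [0,1] "ate" : (S/(S\N))/N
    [1,2] "built" : N
  [2,3] "that" : S\N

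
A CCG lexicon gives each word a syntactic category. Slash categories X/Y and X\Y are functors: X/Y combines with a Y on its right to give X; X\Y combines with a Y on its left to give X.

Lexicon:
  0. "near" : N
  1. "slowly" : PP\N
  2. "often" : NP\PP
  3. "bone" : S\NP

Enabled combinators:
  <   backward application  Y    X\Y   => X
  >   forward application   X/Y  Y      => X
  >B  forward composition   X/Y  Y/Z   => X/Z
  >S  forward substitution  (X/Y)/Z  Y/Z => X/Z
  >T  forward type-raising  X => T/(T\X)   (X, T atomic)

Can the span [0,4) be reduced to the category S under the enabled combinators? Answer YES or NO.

[0,4] S   <
  [0,3] NP   <
    [0,2] PP   <
      [0,1] "near" : N
      [1,2] "slowly" : PP\N
    [2,3] "often" : NP\PP
  [3,4] "bone" : S\NP

YES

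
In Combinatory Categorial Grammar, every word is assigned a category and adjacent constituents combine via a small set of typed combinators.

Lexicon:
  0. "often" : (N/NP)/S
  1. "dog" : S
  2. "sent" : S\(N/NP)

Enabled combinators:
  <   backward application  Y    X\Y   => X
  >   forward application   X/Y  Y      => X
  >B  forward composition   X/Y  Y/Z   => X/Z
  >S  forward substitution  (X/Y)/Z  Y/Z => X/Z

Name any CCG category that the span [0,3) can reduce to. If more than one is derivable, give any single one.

S

[0,3] S   <
  [0,2] N/NP   >
    [0,1] "often" : (N/NP)/S
    [1,2] "dog" : S
  [2,3] "sent" : S\(N/NP)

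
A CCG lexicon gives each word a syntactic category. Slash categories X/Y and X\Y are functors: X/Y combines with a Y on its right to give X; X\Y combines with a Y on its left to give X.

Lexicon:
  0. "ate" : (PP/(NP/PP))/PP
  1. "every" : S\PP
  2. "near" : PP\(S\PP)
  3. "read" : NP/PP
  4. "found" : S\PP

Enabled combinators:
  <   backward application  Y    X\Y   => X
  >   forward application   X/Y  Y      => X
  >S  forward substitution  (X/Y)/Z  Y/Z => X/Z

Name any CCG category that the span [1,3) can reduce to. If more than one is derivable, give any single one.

[0,5] S   <
  [0,4] PP   >
    [0,3] PP/(NP/PP)   >
      [0,1] "ate" : (PP/(NP/PP))/PP
      [1,3] PP   <
        [1,2] "every" : S\PP
        [2,3] "near" : PP\(S\PP)
    [3,4] "read" : NP/PP
  [4,5] "found" : S\PP

PP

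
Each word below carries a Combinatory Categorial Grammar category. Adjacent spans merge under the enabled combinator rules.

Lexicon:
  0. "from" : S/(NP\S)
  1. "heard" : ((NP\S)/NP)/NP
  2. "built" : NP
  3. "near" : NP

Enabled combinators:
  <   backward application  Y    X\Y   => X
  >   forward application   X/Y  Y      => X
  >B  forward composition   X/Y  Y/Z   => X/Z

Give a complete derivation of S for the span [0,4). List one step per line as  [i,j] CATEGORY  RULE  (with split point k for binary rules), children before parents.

[0,1] S/(NP\S)  lex  "from"
[1,2] ((NP\S)/NP)/NP  lex  "heard"
[2,3] NP  lex  "built"
[1,3] (NP\S)/NP  >  k=2
[3,4] NP  lex  "near"
[1,4] NP\S  >  k=3
[0,4] S  >  k=1

[0,4] S   >
  [0,1] "from" : S/(NP\S)
  [1,4] NP\S   >
    [1,3] (NP\S)/NP   >
      [1,2] "heard" : ((NP\S)/NP)/NP
      [2,3] "built" : NP
    [3,4] "near" : NP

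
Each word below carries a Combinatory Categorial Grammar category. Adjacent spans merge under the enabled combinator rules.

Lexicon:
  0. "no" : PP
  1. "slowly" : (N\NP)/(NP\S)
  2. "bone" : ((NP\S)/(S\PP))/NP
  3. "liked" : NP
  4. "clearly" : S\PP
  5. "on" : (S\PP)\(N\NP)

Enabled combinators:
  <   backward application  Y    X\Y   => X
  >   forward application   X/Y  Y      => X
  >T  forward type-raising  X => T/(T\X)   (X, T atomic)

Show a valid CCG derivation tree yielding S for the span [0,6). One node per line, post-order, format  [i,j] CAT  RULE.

[0,6] S   >
  [0,1] S/(S\PP)   >T
    [0,1] "no" : PP
  [1,6] S\PP   <
    [1,5] N\NP   >
      [1,2] "slowly" : (N\NP)/(NP\S)
      [2,5] NP\S   >
        [2,4] (NP\S)/(S\PP)   >
          [2,3] "bone" : ((NP\S)/(S\PP))/NP
          [3,4] "liked" : NP
        [4,5] "clearly" : S\PP
    [5,6] "on" : (S\PP)\(N\NP)

[0,1] PP  lex  "no"
[0,1] S/(S\PP)  >T
[1,2] (N\NP)/(NP\S)  lex  "slowly"
[2,3] ((NP\S)/(S\PP))/NP  lex  "bone"
[3,4] NP  lex  "liked"
[2,4] (NP\S)/(S\PP)  >  k=3
[4,5] S\PP  lex  "clearly"
[2,5] NP\S  >  k=4
[1,5] N\NP  >  k=2
[5,6] (S\PP)\(N\NP)  lex  "on"
[1,6] S\PP  <  k=5
[0,6] S  >  k=1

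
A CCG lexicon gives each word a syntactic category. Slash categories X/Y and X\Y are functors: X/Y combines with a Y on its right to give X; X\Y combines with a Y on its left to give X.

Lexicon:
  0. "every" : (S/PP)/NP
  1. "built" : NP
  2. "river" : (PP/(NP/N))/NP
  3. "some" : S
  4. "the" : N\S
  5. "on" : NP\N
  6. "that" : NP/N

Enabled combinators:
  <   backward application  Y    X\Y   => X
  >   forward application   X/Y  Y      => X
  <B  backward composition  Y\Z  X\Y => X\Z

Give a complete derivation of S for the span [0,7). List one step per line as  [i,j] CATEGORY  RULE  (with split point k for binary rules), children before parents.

[0,7] S   >
  [0,2] S/PP   >
    [0,1] "every" : (S/PP)/NP
    [1,2] "built" : NP
  [2,7] PP   >
    [2,6] PP/(NP/N)   >
      [2,3] "river" : (PP/(NP/N))/NP
      [3,6] NP   <
        [3,5] N   <
          [3,4] "some" : S
          [4,5] "the" : N\S
        [5,6] "on" : NP\N
    [6,7] "that" : NP/N

[0,1] (S/PP)/NP  lex  "every"
[1,2] NP  lex  "built"
[0,2] S/PP  >  k=1
[2,3] (PP/(NP/N))/NP  lex  "river"
[3,4] S  lex  "some"
[4,5] N\S  lex  "the"
[3,5] N  <  k=4
[5,6] NP\N  lex  "on"
[3,6] NP  <  k=5
[2,6] PP/(NP/N)  >  k=3
[6,7] NP/N  lex  "that"
[2,7] PP  >  k=6
[0,7] S  >  k=2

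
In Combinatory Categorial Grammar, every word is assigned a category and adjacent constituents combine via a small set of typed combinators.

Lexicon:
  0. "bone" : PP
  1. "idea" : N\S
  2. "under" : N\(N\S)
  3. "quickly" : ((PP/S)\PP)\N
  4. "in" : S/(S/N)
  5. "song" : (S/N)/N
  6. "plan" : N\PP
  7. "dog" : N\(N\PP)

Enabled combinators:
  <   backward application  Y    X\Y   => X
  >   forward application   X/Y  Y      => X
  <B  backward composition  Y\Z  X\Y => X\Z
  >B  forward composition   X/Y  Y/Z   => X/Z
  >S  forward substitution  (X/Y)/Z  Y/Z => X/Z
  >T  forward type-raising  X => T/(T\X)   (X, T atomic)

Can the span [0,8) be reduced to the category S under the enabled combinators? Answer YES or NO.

NO

PP N\S N\(N\S) ((PP/S)\PP)\N S/(S/N) (S/N)/N N\PP N\(N\PP)
CKY chart[0,8] = {N/(N\PP), NP/(NP\PP), PP, PP/(N\N), PP/(PP\PP), PP/(S\S), S/(S\PP)}; S ∉ chart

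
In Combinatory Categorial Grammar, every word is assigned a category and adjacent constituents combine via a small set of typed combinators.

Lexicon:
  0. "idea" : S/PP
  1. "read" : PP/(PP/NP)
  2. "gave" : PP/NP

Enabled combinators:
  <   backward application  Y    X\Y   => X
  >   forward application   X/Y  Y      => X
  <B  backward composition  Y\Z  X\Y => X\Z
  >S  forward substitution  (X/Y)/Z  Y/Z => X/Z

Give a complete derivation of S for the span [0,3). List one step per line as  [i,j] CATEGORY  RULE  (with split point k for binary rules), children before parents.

[0,3] S   >
  [0,1] "idea" : S/PP
  [1,3] PP   >
    [1,2] "read" : PP/(PP/NP)
    [2,3] "gave" : PP/NP

[0,1] S/PP  lex  "idea"
[1,2] PP/(PP/NP)  lex  "read"
[2,3] PP/NP  lex  "gave"
[1,3] PP  >  k=2
[0,3] S  >  k=1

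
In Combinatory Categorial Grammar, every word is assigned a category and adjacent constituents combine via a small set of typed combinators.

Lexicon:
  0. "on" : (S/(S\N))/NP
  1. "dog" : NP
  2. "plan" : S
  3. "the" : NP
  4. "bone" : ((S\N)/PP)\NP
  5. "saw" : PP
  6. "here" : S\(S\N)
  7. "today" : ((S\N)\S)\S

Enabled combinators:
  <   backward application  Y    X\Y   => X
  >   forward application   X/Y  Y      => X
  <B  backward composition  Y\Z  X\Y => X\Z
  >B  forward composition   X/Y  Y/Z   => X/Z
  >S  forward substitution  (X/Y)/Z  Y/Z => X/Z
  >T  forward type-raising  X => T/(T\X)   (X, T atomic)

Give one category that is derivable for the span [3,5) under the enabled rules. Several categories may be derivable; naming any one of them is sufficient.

[0,8] S   >
  [0,2] S/(S\N)   >
    [0,1] "on" : (S/(S\N))/NP
    [1,2] "dog" : NP
  [2,8] S\N   <
    [2,3] "plan" : S
    [3,8] (S\N)\S   <
      [3,7] S   <
        [3,6] S\N   >
          [3,5] (S\N)/PP   <
            [3,4] "the" : NP
            [4,5] "bone" : ((S\N)/PP)\NP
          [5,6] "saw" : PP
        [6,7] "here" : S\(S\N)
      [7,8] "today" : ((S\N)\S)\S

(S\N)/PP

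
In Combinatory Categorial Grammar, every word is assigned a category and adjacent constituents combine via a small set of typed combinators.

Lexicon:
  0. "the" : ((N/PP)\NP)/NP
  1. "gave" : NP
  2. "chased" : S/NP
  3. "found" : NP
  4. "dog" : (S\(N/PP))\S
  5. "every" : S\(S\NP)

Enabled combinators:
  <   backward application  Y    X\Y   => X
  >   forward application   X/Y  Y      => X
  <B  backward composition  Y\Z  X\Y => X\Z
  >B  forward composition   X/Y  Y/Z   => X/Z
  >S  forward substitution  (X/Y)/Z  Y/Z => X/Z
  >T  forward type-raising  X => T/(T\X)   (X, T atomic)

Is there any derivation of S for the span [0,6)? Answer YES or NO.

YES

[0,6] S   <
  [0,5] S\NP   <B
    [0,2] (N/PP)\NP   >
      [0,1] "the" : ((N/PP)\NP)/NP
      [1,2] "gave" : NP
    [2,5] S\(N/PP)   <
      [2,4] S   >
        [2,3] "chased" : S/NP
        [3,4] "found" : NP
      [4,5] "dog" : (S\(N/PP))\S
  [5,6] "every" : S\(S\NP)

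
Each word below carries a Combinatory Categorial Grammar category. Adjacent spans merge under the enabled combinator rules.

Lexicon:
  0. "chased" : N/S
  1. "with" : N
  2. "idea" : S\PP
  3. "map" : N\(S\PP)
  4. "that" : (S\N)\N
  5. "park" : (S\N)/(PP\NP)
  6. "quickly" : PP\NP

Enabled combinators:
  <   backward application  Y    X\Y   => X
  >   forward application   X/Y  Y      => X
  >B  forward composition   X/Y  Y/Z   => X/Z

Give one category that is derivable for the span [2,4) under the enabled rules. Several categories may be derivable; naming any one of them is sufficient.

N

[0,7] S   <
  [0,5] N   >
    [0,1] "chased" : N/S
    [1,5] S   <
      [1,2] "with" : N
      [2,5] S\N   <
        [2,4] N   <
          [2,3] "idea" : S\PP
          [3,4] "map" : N\(S\PP)
        [4,5] "that" : (S\N)\N
  [5,7] S\N   >
    [5,6] "park" : (S\N)/(PP\NP)
    [6,7] "quickly" : PP\NP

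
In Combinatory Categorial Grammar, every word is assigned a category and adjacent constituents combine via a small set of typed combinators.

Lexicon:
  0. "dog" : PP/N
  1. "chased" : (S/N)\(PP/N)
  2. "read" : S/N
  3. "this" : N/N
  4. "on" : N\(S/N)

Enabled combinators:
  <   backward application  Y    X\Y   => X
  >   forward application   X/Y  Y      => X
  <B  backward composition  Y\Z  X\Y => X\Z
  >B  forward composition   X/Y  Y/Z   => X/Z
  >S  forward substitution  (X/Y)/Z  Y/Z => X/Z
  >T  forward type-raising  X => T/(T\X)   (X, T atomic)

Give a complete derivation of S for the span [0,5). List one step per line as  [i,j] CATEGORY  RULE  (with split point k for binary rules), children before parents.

[0,5] S   >
  [0,2] S/N   <
    [0,1] "dog" : PP/N
    [1,2] "chased" : (S/N)\(PP/N)
  [2,5] N   <
    [2,4] S/N   >B
      [2,3] "read" : S/N
      [3,4] "this" : N/N
    [4,5] "on" : N\(S/N)

[0,1] PP/N  lex  "dog"
[1,2] (S/N)\(PP/N)  lex  "chased"
[0,2] S/N  <  k=1
[2,3] S/N  lex  "read"
[3,4] N/N  lex  "this"
[2,4] S/N  >B  k=3
[4,5] N\(S/N)  lex  "on"
[2,5] N  <  k=4
[0,5] S  >  k=2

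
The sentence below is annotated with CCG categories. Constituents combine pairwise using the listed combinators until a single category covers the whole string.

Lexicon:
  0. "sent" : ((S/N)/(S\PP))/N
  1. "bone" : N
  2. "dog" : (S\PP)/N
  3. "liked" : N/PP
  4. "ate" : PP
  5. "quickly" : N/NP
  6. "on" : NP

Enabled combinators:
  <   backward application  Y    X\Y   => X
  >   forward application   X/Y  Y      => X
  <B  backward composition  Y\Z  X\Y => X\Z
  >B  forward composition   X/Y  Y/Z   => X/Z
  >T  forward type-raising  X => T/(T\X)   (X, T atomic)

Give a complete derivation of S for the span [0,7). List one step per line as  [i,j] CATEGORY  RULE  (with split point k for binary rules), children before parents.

[0,7] S   >
  [0,6] S/NP   >B
    [0,5] S/N   >
      [0,2] (S/N)/(S\PP)   >
        [0,1] "sent" : ((S/N)/(S\PP))/N
        [1,2] "bone" : N
      [2,5] S\PP   >
        [2,3] "dog" : (S\PP)/N
        [3,5] N   >
          [3,4] "liked" : N/PP
          [4,5] "ate" : PP
    [5,6] "quickly" : N/NP
  [6,7] "on" : NP

[0,1] ((S/N)/(S\PP))/N  lex  "sent"
[1,2] N  lex  "bone"
[0,2] (S/N)/(S\PP)  >  k=1
[2,3] (S\PP)/N  lex  "dog"
[3,4] N/PP  lex  "liked"
[4,5] PP  lex  "ate"
[3,5] N  >  k=4
[2,5] S\PP  >  k=3
[0,5] S/N  >  k=2
[5,6] N/NP  lex  "quickly"
[0,6] S/NP  >B  k=5
[6,7] NP  lex  "on"
[0,7] S  >  k=6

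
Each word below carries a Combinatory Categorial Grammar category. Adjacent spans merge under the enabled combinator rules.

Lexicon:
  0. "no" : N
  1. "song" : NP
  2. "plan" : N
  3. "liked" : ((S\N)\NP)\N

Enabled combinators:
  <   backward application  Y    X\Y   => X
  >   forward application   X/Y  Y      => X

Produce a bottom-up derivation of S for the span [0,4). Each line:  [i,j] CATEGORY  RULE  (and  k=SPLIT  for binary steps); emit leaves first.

[0,1] N  lex  "no"
[1,2] NP  lex  "song"
[2,3] N  lex  "plan"
[3,4] ((S\N)\NP)\N  lex  "liked"
[2,4] (S\N)\NP  <  k=3
[1,4] S\N  <  k=2
[0,4] S  <  k=1

[0,4] S   <
  [0,1] "no" : N
  [1,4] S\N   <
    [1,2] "song" : NP
    [2,4] (S\N)\NP   <
      [2,3] "plan" : N
      [3,4] "liked" : ((S\N)\NP)\N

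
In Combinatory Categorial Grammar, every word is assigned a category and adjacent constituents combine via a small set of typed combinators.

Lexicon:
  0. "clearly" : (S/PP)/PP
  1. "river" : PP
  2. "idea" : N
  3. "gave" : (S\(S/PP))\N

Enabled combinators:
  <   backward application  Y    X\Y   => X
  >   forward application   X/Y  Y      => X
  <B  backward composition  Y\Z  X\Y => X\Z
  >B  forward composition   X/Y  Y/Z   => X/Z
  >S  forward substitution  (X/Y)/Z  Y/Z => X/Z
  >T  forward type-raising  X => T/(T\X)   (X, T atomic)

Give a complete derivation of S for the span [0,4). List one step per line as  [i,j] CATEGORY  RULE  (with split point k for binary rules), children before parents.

[0,4] S   <
  [0,2] S/PP   >
    [0,1] "clearly" : (S/PP)/PP
    [1,2] "river" : PP
  [2,4] S\(S/PP)   <
    [2,3] "idea" : N
    [3,4] "gave" : (S\(S/PP))\N

[0,1] (S/PP)/PP  lex  "clearly"
[1,2] PP  lex  "river"
[0,2] S/PP  >  k=1
[2,3] N  lex  "idea"
[3,4] (S\(S/PP))\N  lex  "gave"
[2,4] S\(S/PP)  <  k=3
[0,4] S  <  k=2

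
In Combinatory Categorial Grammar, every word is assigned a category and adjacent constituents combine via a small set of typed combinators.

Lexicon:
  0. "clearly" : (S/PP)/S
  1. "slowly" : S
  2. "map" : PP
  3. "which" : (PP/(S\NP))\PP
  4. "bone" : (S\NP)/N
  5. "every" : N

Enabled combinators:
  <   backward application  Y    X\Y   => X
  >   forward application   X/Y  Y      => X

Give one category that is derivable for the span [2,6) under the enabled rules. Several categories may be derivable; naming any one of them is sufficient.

[0,6] S   >
  [0,2] S/PP   >
    [0,1] "clearly" : (S/PP)/S
    [1,2] "slowly" : S
  [2,6] PP   >
    [2,4] PP/(S\NP)   <
      [2,3] "map" : PP
      [3,4] "which" : (PP/(S\NP))\PP
    [4,6] S\NP   >
      [4,5] "bone" : (S\NP)/N
      [5,6] "every" : N

PP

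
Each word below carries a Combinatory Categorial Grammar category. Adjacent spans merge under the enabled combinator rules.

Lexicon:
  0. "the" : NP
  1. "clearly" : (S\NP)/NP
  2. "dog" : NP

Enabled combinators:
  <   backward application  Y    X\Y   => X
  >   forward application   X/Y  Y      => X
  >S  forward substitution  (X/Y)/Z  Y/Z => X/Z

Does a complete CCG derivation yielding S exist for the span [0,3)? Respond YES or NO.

[0,3] S   <
  [0,1] "the" : NP
  [1,3] S\NP   >
    [1,2] "clearly" : (S\NP)/NP
    [2,3] "dog" : NP

YES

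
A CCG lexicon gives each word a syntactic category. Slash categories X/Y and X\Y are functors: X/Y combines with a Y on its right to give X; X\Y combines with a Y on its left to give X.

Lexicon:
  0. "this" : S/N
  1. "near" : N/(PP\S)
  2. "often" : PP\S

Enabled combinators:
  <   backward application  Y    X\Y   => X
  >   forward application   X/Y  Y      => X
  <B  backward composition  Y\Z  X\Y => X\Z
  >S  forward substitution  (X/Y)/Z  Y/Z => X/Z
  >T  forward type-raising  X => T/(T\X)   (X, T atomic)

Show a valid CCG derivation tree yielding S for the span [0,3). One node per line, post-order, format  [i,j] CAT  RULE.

[0,1] S/N  lex  "this"
[1,2] N/(PP\S)  lex  "near"
[2,3] PP\S  lex  "often"
[1,3] N  >  k=2
[0,3] S  >  k=1

[0,3] S   >
  [0,1] "this" : S/N
  [1,3] N   >
    [1,2] "near" : N/(PP\S)
    [2,3] "often" : PP\S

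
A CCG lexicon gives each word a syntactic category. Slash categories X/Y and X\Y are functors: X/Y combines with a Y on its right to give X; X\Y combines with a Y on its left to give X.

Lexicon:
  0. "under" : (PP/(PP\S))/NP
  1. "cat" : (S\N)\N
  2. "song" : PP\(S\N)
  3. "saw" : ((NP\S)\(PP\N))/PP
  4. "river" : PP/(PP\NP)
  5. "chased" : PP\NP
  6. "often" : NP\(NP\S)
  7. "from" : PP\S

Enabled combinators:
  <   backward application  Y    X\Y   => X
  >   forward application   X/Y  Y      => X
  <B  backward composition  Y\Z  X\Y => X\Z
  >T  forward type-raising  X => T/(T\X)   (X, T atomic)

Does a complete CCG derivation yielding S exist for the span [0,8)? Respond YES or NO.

(PP/(PP\S))/NP (S\N)\N PP\(S\N) ((NP\S)\(PP\N))/PP PP/(PP\NP) PP\NP NP\(NP\S) PP\S
CKY chart[0,8] = {N/(N\PP), NP/(NP\PP), PP, PP/(PP\PP), S/(S\PP)}; S ∉ chart

NO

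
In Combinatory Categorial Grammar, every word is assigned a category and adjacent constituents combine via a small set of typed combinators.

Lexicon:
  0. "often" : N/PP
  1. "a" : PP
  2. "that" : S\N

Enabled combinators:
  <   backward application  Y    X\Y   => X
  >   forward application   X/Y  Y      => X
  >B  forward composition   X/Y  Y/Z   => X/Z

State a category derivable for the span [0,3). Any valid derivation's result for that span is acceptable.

S

[0,3] S   <
  [0,2] N   >
    [0,1] "often" : N/PP
    [1,2] "a" : PP
  [2,3] "that" : S\N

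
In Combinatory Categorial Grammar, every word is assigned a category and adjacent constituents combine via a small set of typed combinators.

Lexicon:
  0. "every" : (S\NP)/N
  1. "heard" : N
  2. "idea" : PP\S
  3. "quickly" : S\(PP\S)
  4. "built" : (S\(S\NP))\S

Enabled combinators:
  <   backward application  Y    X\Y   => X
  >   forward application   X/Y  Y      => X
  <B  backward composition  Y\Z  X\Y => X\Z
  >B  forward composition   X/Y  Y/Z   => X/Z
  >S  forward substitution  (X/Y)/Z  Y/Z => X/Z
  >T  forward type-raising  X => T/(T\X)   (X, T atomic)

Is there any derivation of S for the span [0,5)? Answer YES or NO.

YES

[0,5] S   <
  [0,2] S\NP   >
    [0,1] "every" : (S\NP)/N
    [1,2] "heard" : N
  [2,5] S\(S\NP)   <
    [2,4] S   <
      [2,3] "idea" : PP\S
      [3,4] "quickly" : S\(PP\S)
    [4,5] "built" : (S\(S\NP))\S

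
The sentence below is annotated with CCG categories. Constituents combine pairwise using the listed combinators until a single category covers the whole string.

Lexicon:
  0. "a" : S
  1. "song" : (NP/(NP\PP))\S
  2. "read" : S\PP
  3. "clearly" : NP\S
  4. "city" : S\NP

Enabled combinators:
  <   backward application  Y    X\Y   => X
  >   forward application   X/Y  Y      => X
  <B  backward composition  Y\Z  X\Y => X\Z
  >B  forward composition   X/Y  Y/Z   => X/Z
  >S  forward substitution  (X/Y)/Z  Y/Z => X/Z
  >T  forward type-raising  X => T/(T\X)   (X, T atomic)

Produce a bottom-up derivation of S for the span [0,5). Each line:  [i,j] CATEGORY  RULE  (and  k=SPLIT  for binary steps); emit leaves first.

[0,1] S  lex  "a"
[1,2] (NP/(NP\PP))\S  lex  "song"
[0,2] NP/(NP\PP)  <  k=1
[2,3] S\PP  lex  "read"
[3,4] NP\S  lex  "clearly"
[2,4] NP\PP  <B  k=3
[0,4] NP  >  k=2
[4,5] S\NP  lex  "city"
[0,5] S  <  k=4

[0,5] S   <
  [0,4] NP   >
    [0,2] NP/(NP\PP)   <
      [0,1] "a" : S
      [1,2] "song" : (NP/(NP\PP))\S
    [2,4] NP\PP   <B
      [2,3] "read" : S\PP
      [3,4] "clearly" : NP\S
  [4,5] "city" : S\NP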